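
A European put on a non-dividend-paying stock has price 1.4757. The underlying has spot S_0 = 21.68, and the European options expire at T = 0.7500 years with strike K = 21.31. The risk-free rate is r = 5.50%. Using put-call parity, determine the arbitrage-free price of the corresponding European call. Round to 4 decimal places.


Answer: Call price = 2.7069

Derivation:
Put-call parity: C - P = S_0 * exp(-qT) - K * exp(-rT).
S_0 * exp(-qT) = 21.6800 * 1.00000000 = 21.68000000
K * exp(-rT) = 21.3100 * 0.95958920 = 20.44884591
C = P + S*exp(-qT) - K*exp(-rT)
C = 1.4757 + 21.68000000 - 20.44884591 = 2.7069


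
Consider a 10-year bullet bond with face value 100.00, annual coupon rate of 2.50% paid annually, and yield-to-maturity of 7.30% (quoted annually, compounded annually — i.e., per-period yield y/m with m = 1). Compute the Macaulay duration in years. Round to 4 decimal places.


Answer: Macaulay duration = 8.6829 years

Derivation:
Coupon per period c = face * coupon_rate / m = 2.500000
Periods per year m = 1; per-period yield y/m = 0.073000
Number of cashflows N = 10
Cashflows (t years, CF_t, discount factor 1/(1+y/m)^(m*t), PV):
  t = 1.0000: CF_t = 2.500000, DF = 0.931966, PV = 2.329916
  t = 2.0000: CF_t = 2.500000, DF = 0.868561, PV = 2.171404
  t = 3.0000: CF_t = 2.500000, DF = 0.809470, PV = 2.023675
  t = 4.0000: CF_t = 2.500000, DF = 0.754399, PV = 1.885998
  t = 5.0000: CF_t = 2.500000, DF = 0.703075, PV = 1.757686
  t = 6.0000: CF_t = 2.500000, DF = 0.655242, PV = 1.638105
  t = 7.0000: CF_t = 2.500000, DF = 0.610663, PV = 1.526659
  t = 8.0000: CF_t = 2.500000, DF = 0.569118, PV = 1.422795
  t = 9.0000: CF_t = 2.500000, DF = 0.530399, PV = 1.325997
  t = 10.0000: CF_t = 102.500000, DF = 0.494314, PV = 50.667170
Price P = sum_t PV_t = 66.749404
Macaulay numerator sum_t t * PV_t:
  t * PV_t at t = 1.0000: 2.329916
  t * PV_t at t = 2.0000: 4.342807
  t * PV_t at t = 3.0000: 6.071026
  t * PV_t at t = 4.0000: 7.543990
  t * PV_t at t = 5.0000: 8.788432
  t * PV_t at t = 6.0000: 9.828629
  t * PV_t at t = 7.0000: 10.686611
  t * PV_t at t = 8.0000: 11.382357
  t * PV_t at t = 9.0000: 11.933972
  t * PV_t at t = 10.0000: 506.671698
Macaulay duration D = (sum_t t * PV_t) / P = 579.579439 / 66.749404 = 8.682916


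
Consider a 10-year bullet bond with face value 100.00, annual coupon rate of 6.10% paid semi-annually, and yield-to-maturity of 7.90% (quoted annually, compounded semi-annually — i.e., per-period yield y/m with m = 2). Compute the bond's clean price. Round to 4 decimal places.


Answer: Price = 87.7144

Derivation:
Coupon per period c = face * coupon_rate / m = 3.050000
Periods per year m = 2; per-period yield y/m = 0.039500
Number of cashflows N = 20
Cashflows (t years, CF_t, discount factor 1/(1+y/m)^(m*t), PV):
  t = 0.5000: CF_t = 3.050000, DF = 0.962001, PV = 2.934103
  t = 1.0000: CF_t = 3.050000, DF = 0.925446, PV = 2.822610
  t = 1.5000: CF_t = 3.050000, DF = 0.890280, PV = 2.715353
  t = 2.0000: CF_t = 3.050000, DF = 0.856450, PV = 2.612173
  t = 2.5000: CF_t = 3.050000, DF = 0.823906, PV = 2.512913
  t = 3.0000: CF_t = 3.050000, DF = 0.792598, PV = 2.417424
  t = 3.5000: CF_t = 3.050000, DF = 0.762480, PV = 2.325564
  t = 4.0000: CF_t = 3.050000, DF = 0.733507, PV = 2.237195
  t = 4.5000: CF_t = 3.050000, DF = 0.705634, PV = 2.152184
  t = 5.0000: CF_t = 3.050000, DF = 0.678821, PV = 2.070403
  t = 5.5000: CF_t = 3.050000, DF = 0.653026, PV = 1.991730
  t = 6.0000: CF_t = 3.050000, DF = 0.628212, PV = 1.916046
  t = 6.5000: CF_t = 3.050000, DF = 0.604340, PV = 1.843238
  t = 7.0000: CF_t = 3.050000, DF = 0.581376, PV = 1.773197
  t = 7.5000: CF_t = 3.050000, DF = 0.559284, PV = 1.705817
  t = 8.0000: CF_t = 3.050000, DF = 0.538032, PV = 1.640998
  t = 8.5000: CF_t = 3.050000, DF = 0.517587, PV = 1.578641
  t = 9.0000: CF_t = 3.050000, DF = 0.497919, PV = 1.518654
  t = 9.5000: CF_t = 3.050000, DF = 0.478999, PV = 1.460947
  t = 10.0000: CF_t = 103.050000, DF = 0.460798, PV = 47.485184
Price P = sum_t PV_t = 87.714374


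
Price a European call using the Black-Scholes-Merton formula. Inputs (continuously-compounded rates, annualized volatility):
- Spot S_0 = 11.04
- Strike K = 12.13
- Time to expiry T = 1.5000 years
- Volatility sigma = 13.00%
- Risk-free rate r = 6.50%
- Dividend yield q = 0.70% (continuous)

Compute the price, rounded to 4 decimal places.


Answer: Price = 0.6571

Derivation:
d1 = (ln(S/K) + (r - q + 0.5*sigma^2) * T) / (sigma * sqrt(T)) = 0.03465914
d2 = d1 - sigma * sqrt(T) = -0.12455770
exp(-rT) = 0.90710234; exp(-qT) = 0.98955493
C = S_0 * exp(-qT) * N(d1) - K * exp(-rT) * N(d2)
N(d1) = 0.51382423; N(d2) = 0.45043686
C = 11.0400 * 0.98955493 * 0.51382423 - 12.1300 * 0.90710234 * 0.45043686 = 0.6571


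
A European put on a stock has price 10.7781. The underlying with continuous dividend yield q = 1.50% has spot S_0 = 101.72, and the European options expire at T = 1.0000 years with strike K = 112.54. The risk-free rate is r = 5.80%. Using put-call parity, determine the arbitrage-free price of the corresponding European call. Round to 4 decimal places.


Put-call parity: C - P = S_0 * exp(-qT) - K * exp(-rT).
S_0 * exp(-qT) = 101.7200 * 0.98511194 = 100.20558650
K * exp(-rT) = 112.5400 * 0.94364995 = 106.19836508
C = P + S*exp(-qT) - K*exp(-rT)
C = 10.7781 + 100.20558650 - 106.19836508 = 4.7853

Answer: Call price = 4.7853


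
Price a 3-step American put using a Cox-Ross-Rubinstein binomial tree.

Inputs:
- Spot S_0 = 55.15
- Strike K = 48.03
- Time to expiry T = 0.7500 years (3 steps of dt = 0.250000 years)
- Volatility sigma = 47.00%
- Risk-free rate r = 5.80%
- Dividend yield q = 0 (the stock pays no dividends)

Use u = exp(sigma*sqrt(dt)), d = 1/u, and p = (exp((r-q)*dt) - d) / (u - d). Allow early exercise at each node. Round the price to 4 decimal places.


dt = T/N = 0.250000
u = exp(sigma*sqrt(dt)) = 1.264909; d = 1/u = 0.790571
p = (exp((r-q)*dt) - d) / (u - d) = 0.472311
Discount per step: exp(-r*dt) = 0.985605
Stock lattice S(k, i) with i counting down-moves:
  k=0: S(0,0) = 55.1500
  k=1: S(1,0) = 69.7597; S(1,1) = 43.6000
  k=2: S(2,0) = 88.2397; S(2,1) = 55.1500; S(2,2) = 34.4689
  k=3: S(3,0) = 111.6151; S(3,1) = 69.7597; S(3,2) = 43.6000; S(3,3) = 27.2501
Terminal payoffs V(N, i) = max(K - S_T, 0):
  V(3,0) = 0.000000; V(3,1) = 0.000000; V(3,2) = 4.430018; V(3,3) = 20.779912
Backward induction: V(k, i) = exp(-r*dt) * [p * V(k+1, i) + (1-p) * V(k+1, i+1)]; then take max(V_cont, immediate exercise) for American.
  V(2,0) = exp(-r*dt) * [p*0.000000 + (1-p)*0.000000] = 0.000000; exercise = 0.000000; V(2,0) = max -> 0.000000
  V(2,1) = exp(-r*dt) * [p*0.000000 + (1-p)*4.430018] = 2.304022; exercise = 0.000000; V(2,1) = max -> 2.304022
  V(2,2) = exp(-r*dt) * [p*4.430018 + (1-p)*20.779912] = 12.869715; exercise = 13.561125; V(2,2) = max -> 13.561125
  V(1,0) = exp(-r*dt) * [p*0.000000 + (1-p)*2.304022] = 1.198306; exercise = 0.000000; V(1,0) = max -> 1.198306
  V(1,1) = exp(-r*dt) * [p*2.304022 + (1-p)*13.561125] = 8.125597; exercise = 4.430018; V(1,1) = max -> 8.125597
  V(0,0) = exp(-r*dt) * [p*1.198306 + (1-p)*8.125597] = 4.783893; exercise = 0.000000; V(0,0) = max -> 4.783893

Answer: Price = V(0,0) = 4.7839


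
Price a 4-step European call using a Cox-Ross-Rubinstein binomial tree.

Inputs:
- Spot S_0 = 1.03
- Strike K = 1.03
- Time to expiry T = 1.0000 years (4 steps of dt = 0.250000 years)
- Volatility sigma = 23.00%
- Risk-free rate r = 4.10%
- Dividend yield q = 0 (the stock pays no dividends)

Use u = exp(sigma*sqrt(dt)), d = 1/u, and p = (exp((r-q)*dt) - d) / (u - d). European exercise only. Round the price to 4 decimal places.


dt = T/N = 0.250000
u = exp(sigma*sqrt(dt)) = 1.121873; d = 1/u = 0.891366
p = (exp((r-q)*dt) - d) / (u - d) = 0.515977
Discount per step: exp(-r*dt) = 0.989802
Stock lattice S(k, i) with i counting down-moves:
  k=0: S(0,0) = 1.0300
  k=1: S(1,0) = 1.1555; S(1,1) = 0.9181
  k=2: S(2,0) = 1.2964; S(2,1) = 1.0300; S(2,2) = 0.8184
  k=3: S(3,0) = 1.4543; S(3,1) = 1.1555; S(3,2) = 0.9181; S(3,3) = 0.7295
  k=4: S(4,0) = 1.6316; S(4,1) = 1.2964; S(4,2) = 1.0300; S(4,3) = 0.8184; S(4,4) = 0.6502
Terminal payoffs V(N, i) = max(S_T - K, 0):
  V(4,0) = 0.601596; V(4,1) = 0.266358; V(4,2) = 0.000000; V(4,3) = 0.000000; V(4,4) = 0.000000
Backward induction: V(k, i) = exp(-r*dt) * [p * V(k+1, i) + (1-p) * V(k+1, i+1)].
  V(3,0) = exp(-r*dt) * [p*0.601596 + (1-p)*0.266358] = 0.434853
  V(3,1) = exp(-r*dt) * [p*0.266358 + (1-p)*0.000000] = 0.136033
  V(3,2) = exp(-r*dt) * [p*0.000000 + (1-p)*0.000000] = 0.000000
  V(3,3) = exp(-r*dt) * [p*0.000000 + (1-p)*0.000000] = 0.000000
  V(2,0) = exp(-r*dt) * [p*0.434853 + (1-p)*0.136033] = 0.287258
  V(2,1) = exp(-r*dt) * [p*0.136033 + (1-p)*0.000000] = 0.069474
  V(2,2) = exp(-r*dt) * [p*0.000000 + (1-p)*0.000000] = 0.000000
  V(1,0) = exp(-r*dt) * [p*0.287258 + (1-p)*0.069474] = 0.179991
  V(1,1) = exp(-r*dt) * [p*0.069474 + (1-p)*0.000000] = 0.035482
  V(0,0) = exp(-r*dt) * [p*0.179991 + (1-p)*0.035482] = 0.108923

Answer: Price = V(0,0) = 0.1089


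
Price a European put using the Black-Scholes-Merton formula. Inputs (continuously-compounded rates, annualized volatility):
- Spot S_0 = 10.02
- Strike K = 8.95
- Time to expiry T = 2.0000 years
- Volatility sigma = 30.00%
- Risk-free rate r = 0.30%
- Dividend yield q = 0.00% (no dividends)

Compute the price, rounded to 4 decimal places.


Answer: Price = 1.0882

Derivation:
d1 = (ln(S/K) + (r - q + 0.5*sigma^2) * T) / (sigma * sqrt(T)) = 0.49245170
d2 = d1 - sigma * sqrt(T) = 0.06818763
exp(-rT) = 0.99401796; exp(-qT) = 1.00000000
P = K * exp(-rT) * N(-d2) - S_0 * exp(-qT) * N(-d1)
N(-d1) = 0.31120003; N(-d2) = 0.47281814
P = 8.9500 * 0.99401796 * 0.47281814 - 10.0200 * 1.00000000 * 0.31120003 = 1.0882


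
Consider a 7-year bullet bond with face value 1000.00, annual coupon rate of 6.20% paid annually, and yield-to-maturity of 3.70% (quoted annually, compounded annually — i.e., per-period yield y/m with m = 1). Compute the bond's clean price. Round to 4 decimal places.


Coupon per period c = face * coupon_rate / m = 62.000000
Periods per year m = 1; per-period yield y/m = 0.037000
Number of cashflows N = 7
Cashflows (t years, CF_t, discount factor 1/(1+y/m)^(m*t), PV):
  t = 1.0000: CF_t = 62.000000, DF = 0.964320, PV = 59.787850
  t = 2.0000: CF_t = 62.000000, DF = 0.929913, PV = 57.654628
  t = 3.0000: CF_t = 62.000000, DF = 0.896734, PV = 55.597520
  t = 4.0000: CF_t = 62.000000, DF = 0.864739, PV = 53.613809
  t = 5.0000: CF_t = 62.000000, DF = 0.833885, PV = 51.700877
  t = 6.0000: CF_t = 62.000000, DF = 0.804132, PV = 49.856197
  t = 7.0000: CF_t = 1062.000000, DF = 0.775441, PV = 823.518239
Price P = sum_t PV_t = 1151.729120

Answer: Price = 1151.7291


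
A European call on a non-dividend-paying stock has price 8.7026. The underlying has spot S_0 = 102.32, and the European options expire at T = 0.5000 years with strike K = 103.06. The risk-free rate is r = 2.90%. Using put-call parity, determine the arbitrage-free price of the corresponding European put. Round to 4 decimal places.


Put-call parity: C - P = S_0 * exp(-qT) - K * exp(-rT).
S_0 * exp(-qT) = 102.3200 * 1.00000000 = 102.32000000
K * exp(-rT) = 103.0600 * 0.98560462 = 101.57641201
P = C - S*exp(-qT) + K*exp(-rT)
P = 8.7026 - 102.32000000 + 101.57641201 = 7.9590

Answer: Put price = 7.9590


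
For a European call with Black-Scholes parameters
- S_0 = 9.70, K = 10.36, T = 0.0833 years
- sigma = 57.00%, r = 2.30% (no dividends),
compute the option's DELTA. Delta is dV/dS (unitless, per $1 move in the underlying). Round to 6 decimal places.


d1 = -0.3062292873; d2 = -0.4707412018
phi(d1) = 0.3806683629; exp(-qT) = 1.0000000000; exp(-rT) = 0.9980859342
N(d1) = 0.3797150374
Delta = exp(-qT) * N(d1) = 1.0000000000 * 0.3797150374 = 0.379715

Answer: Delta = 0.379715


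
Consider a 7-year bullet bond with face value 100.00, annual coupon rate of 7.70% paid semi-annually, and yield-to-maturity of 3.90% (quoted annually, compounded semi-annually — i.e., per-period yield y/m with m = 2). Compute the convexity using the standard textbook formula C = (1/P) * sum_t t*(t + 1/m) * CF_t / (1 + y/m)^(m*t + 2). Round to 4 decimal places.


Answer: Convexity = 38.1734

Derivation:
Coupon per period c = face * coupon_rate / m = 3.850000
Periods per year m = 2; per-period yield y/m = 0.019500
Number of cashflows N = 14
Cashflows (t years, CF_t, discount factor 1/(1+y/m)^(m*t), PV):
  t = 0.5000: CF_t = 3.850000, DF = 0.980873, PV = 3.776361
  t = 1.0000: CF_t = 3.850000, DF = 0.962112, PV = 3.704130
  t = 1.5000: CF_t = 3.850000, DF = 0.943709, PV = 3.633281
  t = 2.0000: CF_t = 3.850000, DF = 0.925659, PV = 3.563788
  t = 2.5000: CF_t = 3.850000, DF = 0.907954, PV = 3.495623
  t = 3.0000: CF_t = 3.850000, DF = 0.890588, PV = 3.428762
  t = 3.5000: CF_t = 3.850000, DF = 0.873553, PV = 3.363180
  t = 4.0000: CF_t = 3.850000, DF = 0.856845, PV = 3.298852
  t = 4.5000: CF_t = 3.850000, DF = 0.840456, PV = 3.235755
  t = 5.0000: CF_t = 3.850000, DF = 0.824380, PV = 3.173865
  t = 5.5000: CF_t = 3.850000, DF = 0.808613, PV = 3.113158
  t = 6.0000: CF_t = 3.850000, DF = 0.793146, PV = 3.053613
  t = 6.5000: CF_t = 3.850000, DF = 0.777976, PV = 2.995206
  t = 7.0000: CF_t = 103.850000, DF = 0.763095, PV = 79.247447
Price P = sum_t PV_t = 123.083022
Convexity numerator sum_t t*(t + 1/m) * CF_t / (1+y/m)^(m*t + 2):
  t = 0.5000: term = 1.816641
  t = 1.0000: term = 5.345681
  t = 1.5000: term = 10.486869
  t = 2.0000: term = 17.143810
  t = 2.5000: term = 25.223850
  t = 3.0000: term = 34.637951
  t = 3.5000: term = 45.300573
  t = 4.0000: term = 57.129567
  t = 4.5000: term = 70.046061
  t = 5.0000: term = 83.974352
  t = 5.5000: term = 98.841807
  t = 6.0000: term = 114.578759
  t = 6.5000: term = 131.118410
  t = 7.0000: term = 4002.857433
Convexity = (1/P) * sum = 4698.501765 / 123.083022 = 38.173435


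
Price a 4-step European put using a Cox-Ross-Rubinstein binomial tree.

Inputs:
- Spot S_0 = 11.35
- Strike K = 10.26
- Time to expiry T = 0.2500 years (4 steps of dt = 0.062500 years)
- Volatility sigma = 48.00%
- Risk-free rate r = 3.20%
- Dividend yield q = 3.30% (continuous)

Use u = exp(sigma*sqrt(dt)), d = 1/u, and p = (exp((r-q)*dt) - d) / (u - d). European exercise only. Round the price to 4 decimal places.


Answer: Price = V(0,0) = 0.6239

Derivation:
dt = T/N = 0.062500
u = exp(sigma*sqrt(dt)) = 1.127497; d = 1/u = 0.886920
p = (exp((r-q)*dt) - d) / (u - d) = 0.469776
Discount per step: exp(-r*dt) = 0.998002
Stock lattice S(k, i) with i counting down-moves:
  k=0: S(0,0) = 11.3500
  k=1: S(1,0) = 12.7971; S(1,1) = 10.0665
  k=2: S(2,0) = 14.4287; S(2,1) = 11.3500; S(2,2) = 8.9282
  k=3: S(3,0) = 16.2683; S(3,1) = 12.7971; S(3,2) = 10.0665; S(3,3) = 7.9186
  k=4: S(4,0) = 18.3424; S(4,1) = 14.4287; S(4,2) = 11.3500; S(4,3) = 8.9282; S(4,4) = 7.0232
Terminal payoffs V(N, i) = max(K - S_T, 0):
  V(4,0) = 0.000000; V(4,1) = 0.000000; V(4,2) = 0.000000; V(4,3) = 1.331774; V(4,4) = 3.236809
Backward induction: V(k, i) = exp(-r*dt) * [p * V(k+1, i) + (1-p) * V(k+1, i+1)].
  V(3,0) = exp(-r*dt) * [p*0.000000 + (1-p)*0.000000] = 0.000000
  V(3,1) = exp(-r*dt) * [p*0.000000 + (1-p)*0.000000] = 0.000000
  V(3,2) = exp(-r*dt) * [p*0.000000 + (1-p)*1.331774] = 0.704727
  V(3,3) = exp(-r*dt) * [p*1.331774 + (1-p)*3.236809] = 2.337190
  V(2,0) = exp(-r*dt) * [p*0.000000 + (1-p)*0.000000] = 0.000000
  V(2,1) = exp(-r*dt) * [p*0.000000 + (1-p)*0.704727] = 0.372917
  V(2,2) = exp(-r*dt) * [p*0.704727 + (1-p)*2.337190] = 1.567160
  V(1,0) = exp(-r*dt) * [p*0.000000 + (1-p)*0.372917] = 0.197334
  V(1,1) = exp(-r*dt) * [p*0.372917 + (1-p)*1.567160] = 1.004123
  V(0,0) = exp(-r*dt) * [p*0.197334 + (1-p)*1.004123] = 0.623864


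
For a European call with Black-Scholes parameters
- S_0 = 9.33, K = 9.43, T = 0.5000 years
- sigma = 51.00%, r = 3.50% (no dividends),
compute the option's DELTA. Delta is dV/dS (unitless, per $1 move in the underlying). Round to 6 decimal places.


Answer: Delta = 0.578977

Derivation:
d1 = 0.1992763290; d2 = -0.1613481294
phi(d1) = 0.3910991929; exp(-qT) = 1.0000000000; exp(-rT) = 0.9826522357
N(d1) = 0.5789767027
Delta = exp(-qT) * N(d1) = 1.0000000000 * 0.5789767027 = 0.578977


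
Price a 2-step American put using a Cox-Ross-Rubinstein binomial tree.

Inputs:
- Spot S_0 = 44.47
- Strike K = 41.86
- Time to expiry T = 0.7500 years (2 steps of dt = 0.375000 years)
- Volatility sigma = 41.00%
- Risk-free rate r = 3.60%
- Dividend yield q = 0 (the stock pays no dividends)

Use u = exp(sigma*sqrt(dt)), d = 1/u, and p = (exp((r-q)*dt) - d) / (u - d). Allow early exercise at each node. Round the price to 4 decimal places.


Answer: Price = V(0,0) = 4.1740

Derivation:
dt = T/N = 0.375000
u = exp(sigma*sqrt(dt)) = 1.285404; d = 1/u = 0.777966
p = (exp((r-q)*dt) - d) / (u - d) = 0.464344
Discount per step: exp(-r*dt) = 0.986591
Stock lattice S(k, i) with i counting down-moves:
  k=0: S(0,0) = 44.4700
  k=1: S(1,0) = 57.1619; S(1,1) = 34.5961
  k=2: S(2,0) = 73.4761; S(2,1) = 44.4700; S(2,2) = 26.9146
Terminal payoffs V(N, i) = max(K - S_T, 0):
  V(2,0) = 0.000000; V(2,1) = 0.000000; V(2,2) = 14.945386
Backward induction: V(k, i) = exp(-r*dt) * [p * V(k+1, i) + (1-p) * V(k+1, i+1)]; then take max(V_cont, immediate exercise) for American.
  V(1,0) = exp(-r*dt) * [p*0.000000 + (1-p)*0.000000] = 0.000000; exercise = 0.000000; V(1,0) = max -> 0.000000
  V(1,1) = exp(-r*dt) * [p*0.000000 + (1-p)*14.945386] = 7.898235; exercise = 7.263860; V(1,1) = max -> 7.898235
  V(0,0) = exp(-r*dt) * [p*0.000000 + (1-p)*7.898235] = 4.174005; exercise = 0.000000; V(0,0) = max -> 4.174005


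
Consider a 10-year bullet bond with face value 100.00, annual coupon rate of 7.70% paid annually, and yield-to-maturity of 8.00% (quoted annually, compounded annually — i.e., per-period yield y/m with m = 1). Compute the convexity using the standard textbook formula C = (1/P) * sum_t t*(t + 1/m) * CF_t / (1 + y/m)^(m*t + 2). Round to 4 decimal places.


Answer: Convexity = 61.1301

Derivation:
Coupon per period c = face * coupon_rate / m = 7.700000
Periods per year m = 1; per-period yield y/m = 0.080000
Number of cashflows N = 10
Cashflows (t years, CF_t, discount factor 1/(1+y/m)^(m*t), PV):
  t = 1.0000: CF_t = 7.700000, DF = 0.925926, PV = 7.129630
  t = 2.0000: CF_t = 7.700000, DF = 0.857339, PV = 6.601509
  t = 3.0000: CF_t = 7.700000, DF = 0.793832, PV = 6.112508
  t = 4.0000: CF_t = 7.700000, DF = 0.735030, PV = 5.659730
  t = 5.0000: CF_t = 7.700000, DF = 0.680583, PV = 5.240491
  t = 6.0000: CF_t = 7.700000, DF = 0.630170, PV = 4.852306
  t = 7.0000: CF_t = 7.700000, DF = 0.583490, PV = 4.492876
  t = 8.0000: CF_t = 7.700000, DF = 0.540269, PV = 4.160070
  t = 9.0000: CF_t = 7.700000, DF = 0.500249, PV = 3.851917
  t = 10.0000: CF_t = 107.700000, DF = 0.463193, PV = 49.885939
Price P = sum_t PV_t = 97.986976
Convexity numerator sum_t t*(t + 1/m) * CF_t / (1+y/m)^(m*t + 2):
  t = 1.0000: term = 12.225017
  t = 2.0000: term = 33.958379
  t = 3.0000: term = 62.885887
  t = 4.0000: term = 97.046123
  t = 5.0000: term = 134.786281
  t = 6.0000: term = 174.722957
  t = 7.0000: term = 215.707355
  t = 8.0000: term = 256.794470
  t = 9.0000: term = 297.215822
  t = 10.0000: term = 4704.606699
Convexity = (1/P) * sum = 5989.948989 / 97.986976 = 61.130053


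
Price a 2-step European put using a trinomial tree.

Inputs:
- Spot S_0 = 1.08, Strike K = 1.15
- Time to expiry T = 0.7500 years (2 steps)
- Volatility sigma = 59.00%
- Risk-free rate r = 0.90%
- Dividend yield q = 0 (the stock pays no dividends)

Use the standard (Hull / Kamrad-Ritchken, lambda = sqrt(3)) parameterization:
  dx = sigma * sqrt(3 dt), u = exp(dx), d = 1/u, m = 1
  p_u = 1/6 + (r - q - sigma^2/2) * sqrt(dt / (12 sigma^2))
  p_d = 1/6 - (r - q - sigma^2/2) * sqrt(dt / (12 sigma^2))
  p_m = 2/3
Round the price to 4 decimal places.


Answer: Price = V(0,0) = 0.2373

Derivation:
dt = T/N = 0.375000; dx = sigma*sqrt(3*dt) = 0.625790
u = exp(dx) = 1.869722; d = 1/u = 0.534839
p_u = 0.117214, p_m = 0.666667, p_d = 0.216119
Discount per step: exp(-r*dt) = 0.996631
Stock lattice S(k, j) with j the centered position index:
  k=0: S(0,+0) = 1.0800
  k=1: S(1,-1) = 0.5776; S(1,+0) = 1.0800; S(1,+1) = 2.0193
  k=2: S(2,-2) = 0.3089; S(2,-1) = 0.5776; S(2,+0) = 1.0800; S(2,+1) = 2.0193; S(2,+2) = 3.7755
Terminal payoffs V(N, j) = max(K - S_T, 0):
  V(2,-2) = 0.841063; V(2,-1) = 0.572374; V(2,+0) = 0.070000; V(2,+1) = 0.000000; V(2,+2) = 0.000000
Backward induction: V(k, j) = exp(-r*dt) * [p_u * V(k+1, j+1) + p_m * V(k+1, j) + p_d * V(k+1, j-1)]
  V(1,-1) = exp(-r*dt) * [p_u*0.070000 + p_m*0.572374 + p_d*0.841063] = 0.569632
  V(1,+0) = exp(-r*dt) * [p_u*0.000000 + p_m*0.070000 + p_d*0.572374] = 0.169794
  V(1,+1) = exp(-r*dt) * [p_u*0.000000 + p_m*0.000000 + p_d*0.070000] = 0.015077
  V(0,+0) = exp(-r*dt) * [p_u*0.015077 + p_m*0.169794 + p_d*0.569632] = 0.237269


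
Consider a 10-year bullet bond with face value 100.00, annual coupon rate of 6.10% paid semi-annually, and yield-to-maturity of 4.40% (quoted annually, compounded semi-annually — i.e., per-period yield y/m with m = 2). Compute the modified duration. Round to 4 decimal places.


Coupon per period c = face * coupon_rate / m = 3.050000
Periods per year m = 2; per-period yield y/m = 0.022000
Number of cashflows N = 20
Cashflows (t years, CF_t, discount factor 1/(1+y/m)^(m*t), PV):
  t = 0.5000: CF_t = 3.050000, DF = 0.978474, PV = 2.984344
  t = 1.0000: CF_t = 3.050000, DF = 0.957411, PV = 2.920102
  t = 1.5000: CF_t = 3.050000, DF = 0.936801, PV = 2.857243
  t = 2.0000: CF_t = 3.050000, DF = 0.916635, PV = 2.795737
  t = 2.5000: CF_t = 3.050000, DF = 0.896903, PV = 2.735554
  t = 3.0000: CF_t = 3.050000, DF = 0.877596, PV = 2.676668
  t = 3.5000: CF_t = 3.050000, DF = 0.858704, PV = 2.619049
  t = 4.0000: CF_t = 3.050000, DF = 0.840220, PV = 2.562670
  t = 4.5000: CF_t = 3.050000, DF = 0.822133, PV = 2.507505
  t = 5.0000: CF_t = 3.050000, DF = 0.804435, PV = 2.453527
  t = 5.5000: CF_t = 3.050000, DF = 0.787119, PV = 2.400712
  t = 6.0000: CF_t = 3.050000, DF = 0.770175, PV = 2.349033
  t = 6.5000: CF_t = 3.050000, DF = 0.753596, PV = 2.298467
  t = 7.0000: CF_t = 3.050000, DF = 0.737373, PV = 2.248989
  t = 7.5000: CF_t = 3.050000, DF = 0.721500, PV = 2.200576
  t = 8.0000: CF_t = 3.050000, DF = 0.705969, PV = 2.153206
  t = 8.5000: CF_t = 3.050000, DF = 0.690772, PV = 2.106855
  t = 9.0000: CF_t = 3.050000, DF = 0.675902, PV = 2.061502
  t = 9.5000: CF_t = 3.050000, DF = 0.661352, PV = 2.017125
  t = 10.0000: CF_t = 103.050000, DF = 0.647116, PV = 66.685296
Price P = sum_t PV_t = 113.634158
First compute Macaulay numerator sum_t t * PV_t:
  t * PV_t at t = 0.5000: 1.492172
  t * PV_t at t = 1.0000: 2.920102
  t * PV_t at t = 1.5000: 4.285864
  t * PV_t at t = 2.0000: 5.591473
  t * PV_t at t = 2.5000: 6.838886
  t * PV_t at t = 3.0000: 8.030003
  t * PV_t at t = 3.5000: 9.166670
  t * PV_t at t = 4.0000: 10.250680
  t * PV_t at t = 4.5000: 11.283772
  t * PV_t at t = 5.0000: 12.267636
  t * PV_t at t = 5.5000: 13.203914
  t * PV_t at t = 6.0000: 14.094197
  t * PV_t at t = 6.5000: 14.940033
  t * PV_t at t = 7.0000: 15.742922
  t * PV_t at t = 7.5000: 16.504321
  t * PV_t at t = 8.0000: 17.225645
  t * PV_t at t = 8.5000: 17.908266
  t * PV_t at t = 9.0000: 18.553516
  t * PV_t at t = 9.5000: 19.162688
  t * PV_t at t = 10.0000: 666.852955
Macaulay duration D = 886.315716 / 113.634158 = 7.799730
Modified duration = D / (1 + y/m) = 7.799730 / (1 + 0.022000) = 7.631829

Answer: Modified duration = 7.6318


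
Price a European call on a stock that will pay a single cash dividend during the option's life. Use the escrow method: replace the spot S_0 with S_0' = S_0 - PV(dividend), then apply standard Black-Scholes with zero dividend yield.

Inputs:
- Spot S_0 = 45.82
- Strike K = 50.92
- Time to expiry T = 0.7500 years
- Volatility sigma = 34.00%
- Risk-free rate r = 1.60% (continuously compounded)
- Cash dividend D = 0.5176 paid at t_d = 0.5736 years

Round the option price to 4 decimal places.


Answer: Price = 3.4409

Derivation:
PV(D) = D * exp(-r * t_d) = 0.5176 * 0.99086439 = 0.51287141
S_0' = S_0 - PV(D) = 45.8200 - 0.51287141 = 45.30712859
d1 = (ln(S_0'/K) + (r + sigma^2/2)*T) / (sigma*sqrt(T)) = -0.20866590
d2 = d1 - sigma*sqrt(T) = -0.50311454
exp(-rT) = 0.98807171
N(d1) = 0.41735453; N(d2) = 0.30744187
C = S_0' * N(d1) - K * exp(-rT) * N(d2) = 45.30712859 * 0.41735453 - 50.9200 * 0.98807171 * 0.30744187 = 3.4409


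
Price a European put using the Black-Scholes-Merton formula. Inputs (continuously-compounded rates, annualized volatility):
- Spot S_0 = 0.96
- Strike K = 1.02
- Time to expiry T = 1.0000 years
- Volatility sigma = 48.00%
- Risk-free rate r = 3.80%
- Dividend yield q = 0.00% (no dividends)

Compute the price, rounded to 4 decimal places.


Answer: Price = 0.1954

Derivation:
d1 = (ln(S/K) + (r - q + 0.5*sigma^2) * T) / (sigma * sqrt(T)) = 0.19286537
d2 = d1 - sigma * sqrt(T) = -0.28713463
exp(-rT) = 0.96271294; exp(-qT) = 1.00000000
P = K * exp(-rT) * N(-d2) - S_0 * exp(-qT) * N(-d1)
N(-d1) = 0.42353220; N(-d2) = 0.61299538
P = 1.0200 * 0.96271294 * 0.61299538 - 0.9600 * 1.00000000 * 0.42353220 = 0.1954


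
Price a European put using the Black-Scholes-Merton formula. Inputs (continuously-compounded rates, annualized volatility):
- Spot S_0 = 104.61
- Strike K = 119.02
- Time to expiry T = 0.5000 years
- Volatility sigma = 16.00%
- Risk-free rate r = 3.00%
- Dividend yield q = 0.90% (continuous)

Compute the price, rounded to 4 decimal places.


Answer: Price = 14.0568

Derivation:
d1 = (ln(S/K) + (r - q + 0.5*sigma^2) * T) / (sigma * sqrt(T)) = -0.99129650
d2 = d1 - sigma * sqrt(T) = -1.10443359
exp(-rT) = 0.98511194; exp(-qT) = 0.99551011
P = K * exp(-rT) * N(-d2) - S_0 * exp(-qT) * N(-d1)
N(-d1) = 0.83922959; N(-d2) = 0.86529745
P = 119.0200 * 0.98511194 * 0.86529745 - 104.6100 * 0.99551011 * 0.83922959 = 14.0568


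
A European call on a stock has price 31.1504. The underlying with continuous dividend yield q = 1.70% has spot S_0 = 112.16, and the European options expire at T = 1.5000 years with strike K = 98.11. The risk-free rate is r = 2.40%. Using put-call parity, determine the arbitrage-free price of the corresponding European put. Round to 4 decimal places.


Answer: Put price = 16.4552

Derivation:
Put-call parity: C - P = S_0 * exp(-qT) - K * exp(-rT).
S_0 * exp(-qT) = 112.1600 * 0.97482238 = 109.33607802
K * exp(-rT) = 98.1100 * 0.96464029 = 94.64085919
P = C - S*exp(-qT) + K*exp(-rT)
P = 31.1504 - 109.33607802 + 94.64085919 = 16.4552


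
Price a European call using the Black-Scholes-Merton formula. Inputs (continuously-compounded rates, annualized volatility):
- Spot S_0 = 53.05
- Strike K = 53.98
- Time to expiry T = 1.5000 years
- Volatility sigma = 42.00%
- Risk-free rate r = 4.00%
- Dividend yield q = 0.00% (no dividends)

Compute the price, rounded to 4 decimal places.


Answer: Price = 11.6852

Derivation:
d1 = (ln(S/K) + (r - q + 0.5*sigma^2) * T) / (sigma * sqrt(T)) = 0.34005383
d2 = d1 - sigma * sqrt(T) = -0.17433902
exp(-rT) = 0.94176453; exp(-qT) = 1.00000000
C = S_0 * exp(-qT) * N(d1) - K * exp(-rT) * N(d2)
N(d1) = 0.63309200; N(d2) = 0.43079952
C = 53.0500 * 1.00000000 * 0.63309200 - 53.9800 * 0.94176453 * 0.43079952 = 11.6852


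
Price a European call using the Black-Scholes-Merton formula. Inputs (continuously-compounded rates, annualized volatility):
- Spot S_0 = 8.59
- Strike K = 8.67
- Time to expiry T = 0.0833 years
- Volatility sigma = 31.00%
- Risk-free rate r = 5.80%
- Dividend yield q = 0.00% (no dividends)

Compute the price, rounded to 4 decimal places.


d1 = (ln(S/K) + (r - q + 0.5*sigma^2) * T) / (sigma * sqrt(T)) = -0.00487407
d2 = d1 - sigma * sqrt(T) = -0.09434546
exp(-rT) = 0.99518025; exp(-qT) = 1.00000000
C = S_0 * exp(-qT) * N(d1) - K * exp(-rT) * N(d2)
N(d1) = 0.49805554; N(d2) = 0.46241737
C = 8.5900 * 1.00000000 * 0.49805554 - 8.6700 * 0.99518025 * 0.46241737 = 0.2885

Answer: Price = 0.2885


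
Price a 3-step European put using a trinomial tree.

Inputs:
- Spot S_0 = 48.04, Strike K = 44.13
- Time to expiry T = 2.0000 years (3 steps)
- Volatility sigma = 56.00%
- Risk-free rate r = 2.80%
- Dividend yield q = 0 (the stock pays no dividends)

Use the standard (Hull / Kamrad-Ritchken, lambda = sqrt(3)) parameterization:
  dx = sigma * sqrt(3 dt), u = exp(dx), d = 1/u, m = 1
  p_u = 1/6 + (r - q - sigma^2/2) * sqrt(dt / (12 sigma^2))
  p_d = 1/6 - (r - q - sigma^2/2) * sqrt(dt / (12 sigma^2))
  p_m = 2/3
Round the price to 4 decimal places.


Answer: Price = V(0,0) = 10.1437

Derivation:
dt = T/N = 0.666667; dx = sigma*sqrt(3*dt) = 0.791960
u = exp(dx) = 2.207718; d = 1/u = 0.452956
p_u = 0.112455, p_m = 0.666667, p_d = 0.220878
Discount per step: exp(-r*dt) = 0.981506
Stock lattice S(k, j) with j the centered position index:
  k=0: S(0,+0) = 48.0400
  k=1: S(1,-1) = 21.7600; S(1,+0) = 48.0400; S(1,+1) = 106.0588
  k=2: S(2,-2) = 9.8563; S(2,-1) = 21.7600; S(2,+0) = 48.0400; S(2,+1) = 106.0588; S(2,+2) = 234.1480
  k=3: S(3,-3) = 4.4645; S(3,-2) = 9.8563; S(3,-1) = 21.7600; S(3,+0) = 48.0400; S(3,+1) = 106.0588; S(3,+2) = 234.1480; S(3,+3) = 516.9327
Terminal payoffs V(N, j) = max(K - S_T, 0):
  V(3,-3) = 39.665509; V(3,-2) = 34.273661; V(3,-1) = 22.369979; V(3,+0) = 0.000000; V(3,+1) = 0.000000; V(3,+2) = 0.000000; V(3,+3) = 0.000000
Backward induction: V(k, j) = exp(-r*dt) * [p_u * V(k+1, j+1) + p_m * V(k+1, j) + p_d * V(k+1, j-1)]
  V(2,-2) = exp(-r*dt) * [p_u*22.369979 + p_m*34.273661 + p_d*39.665509] = 33.494863
  V(2,-1) = exp(-r*dt) * [p_u*0.000000 + p_m*22.369979 + p_d*34.273661] = 22.067822
  V(2,+0) = exp(-r*dt) * [p_u*0.000000 + p_m*0.000000 + p_d*22.369979] = 4.849663
  V(2,+1) = exp(-r*dt) * [p_u*0.000000 + p_m*0.000000 + p_d*0.000000] = 0.000000
  V(2,+2) = exp(-r*dt) * [p_u*0.000000 + p_m*0.000000 + p_d*0.000000] = 0.000000
  V(1,-1) = exp(-r*dt) * [p_u*4.849663 + p_m*22.067822 + p_d*33.494863] = 22.236555
  V(1,+0) = exp(-r*dt) * [p_u*0.000000 + p_m*4.849663 + p_d*22.067822] = 7.957475
  V(1,+1) = exp(-r*dt) * [p_u*0.000000 + p_m*0.000000 + p_d*4.849663] = 1.051375
  V(0,+0) = exp(-r*dt) * [p_u*1.051375 + p_m*7.957475 + p_d*22.236555] = 10.143659


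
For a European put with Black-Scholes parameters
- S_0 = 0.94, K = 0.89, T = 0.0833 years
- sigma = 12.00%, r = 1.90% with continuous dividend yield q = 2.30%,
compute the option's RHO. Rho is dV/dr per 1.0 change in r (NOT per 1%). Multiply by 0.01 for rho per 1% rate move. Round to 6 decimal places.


d1 = 1.5858645886; d2 = 1.5512305014
phi(d1) = 0.1134467426; exp(-qT) = 0.9980859342; exp(-rT) = 0.9984185518
N(-d2) = 0.0604232275
Rho = -K*T*exp(-rT)*N(-d2) = -0.8900 * 0.0833 * 0.9984185518 * 0.0604232275 = -0.004473

Answer: Rho = -0.004473


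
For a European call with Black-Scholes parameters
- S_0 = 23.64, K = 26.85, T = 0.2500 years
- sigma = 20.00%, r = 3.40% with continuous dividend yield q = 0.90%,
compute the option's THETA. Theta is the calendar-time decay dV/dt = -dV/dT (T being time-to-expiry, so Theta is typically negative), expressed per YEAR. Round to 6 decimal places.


Answer: Theta = -1.027262

Derivation:
d1 = -1.1607562842; d2 = -1.2607562842
phi(d1) = 0.2033928174; exp(-qT) = 0.9977525294; exp(-rT) = 0.9915360229
Theta = -S*exp(-qT)*phi(d1)*sigma/(2*sqrt(T)) - r*K*exp(-rT)*N(d2) + q*S*exp(-qT)*N(d1)
N(d1) = 0.1228705128; N(d2) = 0.1036983343; sqrt(T) = 0.5000000000
Term 1 = -23.6400 * 0.9977525294 * 0.2033928174 * 0.2000 / (2 * 0.5000000000) = -0.9594799803
Term 2 = -0.0340 * 26.8500 * 0.9915360229 * 0.1036983343 = -0.0938649568
Term 3 = 0.0090 * 23.6400 * 0.9977525294 * 0.1228705128 = 0.0260831771
Theta = -0.9594799803 + (-0.0938649568) + (0.0260831771) = -1.027262


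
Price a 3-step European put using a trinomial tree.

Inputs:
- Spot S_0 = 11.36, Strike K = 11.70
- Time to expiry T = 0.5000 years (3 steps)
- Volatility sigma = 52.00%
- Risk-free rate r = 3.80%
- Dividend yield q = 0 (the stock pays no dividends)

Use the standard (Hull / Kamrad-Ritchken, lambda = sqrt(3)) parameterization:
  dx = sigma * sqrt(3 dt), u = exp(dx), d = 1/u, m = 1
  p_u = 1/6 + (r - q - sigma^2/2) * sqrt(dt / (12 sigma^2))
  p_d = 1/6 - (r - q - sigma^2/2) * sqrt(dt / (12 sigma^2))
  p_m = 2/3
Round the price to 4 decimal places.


dt = T/N = 0.166667; dx = sigma*sqrt(3*dt) = 0.367696
u = exp(dx) = 1.444402; d = 1/u = 0.692328
p_u = 0.144638, p_m = 0.666667, p_d = 0.188696
Discount per step: exp(-r*dt) = 0.993687
Stock lattice S(k, j) with j the centered position index:
  k=0: S(0,+0) = 11.3600
  k=1: S(1,-1) = 7.8648; S(1,+0) = 11.3600; S(1,+1) = 16.4084
  k=2: S(2,-2) = 5.4451; S(2,-1) = 7.8648; S(2,+0) = 11.3600; S(2,+1) = 16.4084; S(2,+2) = 23.7003
  k=3: S(3,-3) = 3.7698; S(3,-2) = 5.4451; S(3,-1) = 7.8648; S(3,+0) = 11.3600; S(3,+1) = 16.4084; S(3,+2) = 23.7003; S(3,+3) = 34.2328
Terminal payoffs V(N, j) = max(K - S_T, 0):
  V(3,-3) = 7.930238; V(3,-2) = 6.254948; V(3,-1) = 3.835155; V(3,+0) = 0.340000; V(3,+1) = 0.000000; V(3,+2) = 0.000000; V(3,+3) = 0.000000
Backward induction: V(k, j) = exp(-r*dt) * [p_u * V(k+1, j+1) + p_m * V(k+1, j) + p_d * V(k+1, j-1)]
  V(2,-2) = exp(-r*dt) * [p_u*3.835155 + p_m*6.254948 + p_d*7.930238] = 6.181799
  V(2,-1) = exp(-r*dt) * [p_u*0.340000 + p_m*3.835155 + p_d*6.254948] = 3.762325
  V(2,+0) = exp(-r*dt) * [p_u*0.000000 + p_m*0.340000 + p_d*3.835155] = 0.944344
  V(2,+1) = exp(-r*dt) * [p_u*0.000000 + p_m*0.000000 + p_d*0.340000] = 0.063752
  V(2,+2) = exp(-r*dt) * [p_u*0.000000 + p_m*0.000000 + p_d*0.000000] = 0.000000
  V(1,-1) = exp(-r*dt) * [p_u*0.944344 + p_m*3.762325 + p_d*6.181799] = 3.787222
  V(1,+0) = exp(-r*dt) * [p_u*0.063752 + p_m*0.944344 + p_d*3.762325] = 1.340204
  V(1,+1) = exp(-r*dt) * [p_u*0.000000 + p_m*0.063752 + p_d*0.944344] = 0.219301
  V(0,+0) = exp(-r*dt) * [p_u*0.219301 + p_m*1.340204 + p_d*3.787222] = 1.629468

Answer: Price = V(0,0) = 1.6295


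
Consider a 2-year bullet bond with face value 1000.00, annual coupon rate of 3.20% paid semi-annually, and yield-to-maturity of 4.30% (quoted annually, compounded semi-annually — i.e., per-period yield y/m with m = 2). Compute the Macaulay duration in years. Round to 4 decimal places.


Coupon per period c = face * coupon_rate / m = 16.000000
Periods per year m = 2; per-period yield y/m = 0.021500
Number of cashflows N = 4
Cashflows (t years, CF_t, discount factor 1/(1+y/m)^(m*t), PV):
  t = 0.5000: CF_t = 16.000000, DF = 0.978953, PV = 15.663240
  t = 1.0000: CF_t = 16.000000, DF = 0.958348, PV = 15.333569
  t = 1.5000: CF_t = 16.000000, DF = 0.938177, PV = 15.010836
  t = 2.0000: CF_t = 1016.000000, DF = 0.918431, PV = 933.125857
Price P = sum_t PV_t = 979.133502
Macaulay numerator sum_t t * PV_t:
  t * PV_t at t = 0.5000: 7.831620
  t * PV_t at t = 1.0000: 15.333569
  t * PV_t at t = 1.5000: 22.516253
  t * PV_t at t = 2.0000: 1866.251715
Macaulay duration D = (sum_t t * PV_t) / P = 1911.933157 / 979.133502 = 1.952679

Answer: Macaulay duration = 1.9527 years


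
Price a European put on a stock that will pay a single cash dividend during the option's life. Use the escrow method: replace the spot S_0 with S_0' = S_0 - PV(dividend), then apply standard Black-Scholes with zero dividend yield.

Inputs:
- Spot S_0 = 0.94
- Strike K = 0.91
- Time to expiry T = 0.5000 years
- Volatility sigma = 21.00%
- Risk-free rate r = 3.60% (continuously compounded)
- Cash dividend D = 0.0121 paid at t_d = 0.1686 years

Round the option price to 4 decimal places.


Answer: Price = 0.0385

Derivation:
PV(D) = D * exp(-r * t_d) = 0.0121 * 0.99394878 = 0.01202678
S_0' = S_0 - PV(D) = 0.9400 - 0.01202678 = 0.92797322
d1 = (ln(S_0'/K) + (r + sigma^2/2)*T) / (sigma*sqrt(T)) = 0.32717679
d2 = d1 - sigma*sqrt(T) = 0.17868437
exp(-rT) = 0.98216103
N(-d1) = 0.37176709; N(-d2) = 0.42909277
P = K * exp(-rT) * N(-d2) - S_0' * N(-d1) = 0.9100 * 0.98216103 * 0.42909277 - 0.92797322 * 0.37176709 = 0.0385


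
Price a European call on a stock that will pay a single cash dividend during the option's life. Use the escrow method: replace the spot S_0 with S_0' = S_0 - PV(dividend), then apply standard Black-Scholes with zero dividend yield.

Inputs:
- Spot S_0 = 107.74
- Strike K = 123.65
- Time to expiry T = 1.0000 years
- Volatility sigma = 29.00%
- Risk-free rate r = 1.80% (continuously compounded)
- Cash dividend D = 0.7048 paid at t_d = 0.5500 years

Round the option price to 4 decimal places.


Answer: Price = 7.1878

Derivation:
PV(D) = D * exp(-r * t_d) = 0.7048 * 0.99014884 = 0.69785691
S_0' = S_0 - PV(D) = 107.7400 - 0.69785691 = 107.04214309
d1 = (ln(S_0'/K) + (r + sigma^2/2)*T) / (sigma*sqrt(T)) = -0.29028406
d2 = d1 - sigma*sqrt(T) = -0.58028406
exp(-rT) = 0.98216103
N(d1) = 0.38579947; N(d2) = 0.28086154
C = S_0' * N(d1) - K * exp(-rT) * N(d2) = 107.04214309 * 0.38579947 - 123.6500 * 0.98216103 * 0.28086154 = 7.1878


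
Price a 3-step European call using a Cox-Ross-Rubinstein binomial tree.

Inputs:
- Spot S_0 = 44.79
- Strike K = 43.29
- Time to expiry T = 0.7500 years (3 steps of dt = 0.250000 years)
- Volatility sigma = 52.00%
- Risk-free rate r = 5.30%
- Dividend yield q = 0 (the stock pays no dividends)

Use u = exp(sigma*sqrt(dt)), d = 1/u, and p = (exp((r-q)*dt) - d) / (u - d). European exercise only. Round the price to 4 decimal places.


Answer: Price = V(0,0) = 9.9989

Derivation:
dt = T/N = 0.250000
u = exp(sigma*sqrt(dt)) = 1.296930; d = 1/u = 0.771052
p = (exp((r-q)*dt) - d) / (u - d) = 0.460727
Discount per step: exp(-r*dt) = 0.986837
Stock lattice S(k, i) with i counting down-moves:
  k=0: S(0,0) = 44.7900
  k=1: S(1,0) = 58.0895; S(1,1) = 34.5354
  k=2: S(2,0) = 75.3380; S(2,1) = 44.7900; S(2,2) = 26.6286
  k=3: S(3,0) = 97.7081; S(3,1) = 58.0895; S(3,2) = 34.5354; S(3,3) = 20.5320
Terminal payoffs V(N, i) = max(S_T - K, 0):
  V(3,0) = 54.418143; V(3,1) = 14.799499; V(3,2) = 0.000000; V(3,3) = 0.000000
Backward induction: V(k, i) = exp(-r*dt) * [p * V(k+1, i) + (1-p) * V(k+1, i+1)].
  V(2,0) = exp(-r*dt) * [p*54.418143 + (1-p)*14.799499] = 32.617828
  V(2,1) = exp(-r*dt) * [p*14.799499 + (1-p)*0.000000] = 6.728783
  V(2,2) = exp(-r*dt) * [p*0.000000 + (1-p)*0.000000] = 0.000000
  V(1,0) = exp(-r*dt) * [p*32.617828 + (1-p)*6.728783] = 18.411004
  V(1,1) = exp(-r*dt) * [p*6.728783 + (1-p)*0.000000] = 3.059328
  V(0,0) = exp(-r*dt) * [p*18.411004 + (1-p)*3.059328] = 9.998897


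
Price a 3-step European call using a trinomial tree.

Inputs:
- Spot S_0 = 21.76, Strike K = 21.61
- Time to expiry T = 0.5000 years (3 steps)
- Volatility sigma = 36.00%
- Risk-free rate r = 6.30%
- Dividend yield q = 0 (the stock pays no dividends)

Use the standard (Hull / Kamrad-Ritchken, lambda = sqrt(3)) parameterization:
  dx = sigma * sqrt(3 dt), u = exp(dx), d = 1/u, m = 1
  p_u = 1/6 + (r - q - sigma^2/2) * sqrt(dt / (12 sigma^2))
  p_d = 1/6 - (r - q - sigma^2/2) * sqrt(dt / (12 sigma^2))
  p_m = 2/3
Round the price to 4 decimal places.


dt = T/N = 0.166667; dx = sigma*sqrt(3*dt) = 0.254558
u = exp(dx) = 1.289892; d = 1/u = 0.775259
p_u = 0.166077, p_m = 0.666667, p_d = 0.167256
Discount per step: exp(-r*dt) = 0.989555
Stock lattice S(k, j) with j the centered position index:
  k=0: S(0,+0) = 21.7600
  k=1: S(1,-1) = 16.8696; S(1,+0) = 21.7600; S(1,+1) = 28.0680
  k=2: S(2,-2) = 13.0783; S(2,-1) = 16.8696; S(2,+0) = 21.7600; S(2,+1) = 28.0680; S(2,+2) = 36.2047
  k=3: S(3,-3) = 10.1391; S(3,-2) = 13.0783; S(3,-1) = 16.8696; S(3,+0) = 21.7600; S(3,+1) = 28.0680; S(3,+2) = 36.2047; S(3,+3) = 46.7002
Terminal payoffs V(N, j) = max(S_T - K, 0):
  V(3,-3) = 0.000000; V(3,-2) = 0.000000; V(3,-1) = 0.000000; V(3,+0) = 0.150000; V(3,+1) = 6.458048; V(3,+2) = 14.594749; V(3,+3) = 25.090214
Backward induction: V(k, j) = exp(-r*dt) * [p_u * V(k+1, j+1) + p_m * V(k+1, j) + p_d * V(k+1, j-1)]
  V(2,-2) = exp(-r*dt) * [p_u*0.000000 + p_m*0.000000 + p_d*0.000000] = 0.000000
  V(2,-1) = exp(-r*dt) * [p_u*0.150000 + p_m*0.000000 + p_d*0.000000] = 0.024651
  V(2,+0) = exp(-r*dt) * [p_u*6.458048 + p_m*0.150000 + p_d*0.000000] = 1.160289
  V(2,+1) = exp(-r*dt) * [p_u*14.594749 + p_m*6.458048 + p_d*0.150000] = 6.683763
  V(2,+2) = exp(-r*dt) * [p_u*25.090214 + p_m*14.594749 + p_d*6.458048] = 14.820463
  V(1,-1) = exp(-r*dt) * [p_u*1.160289 + p_m*0.024651 + p_d*0.000000] = 0.206948
  V(1,+0) = exp(-r*dt) * [p_u*6.683763 + p_m*1.160289 + p_d*0.024651] = 1.867954
  V(1,+1) = exp(-r*dt) * [p_u*14.820463 + p_m*6.683763 + p_d*1.160289] = 7.036974
  V(0,+0) = exp(-r*dt) * [p_u*7.036974 + p_m*1.867954 + p_d*0.206948] = 2.423023

Answer: Price = V(0,0) = 2.4230
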